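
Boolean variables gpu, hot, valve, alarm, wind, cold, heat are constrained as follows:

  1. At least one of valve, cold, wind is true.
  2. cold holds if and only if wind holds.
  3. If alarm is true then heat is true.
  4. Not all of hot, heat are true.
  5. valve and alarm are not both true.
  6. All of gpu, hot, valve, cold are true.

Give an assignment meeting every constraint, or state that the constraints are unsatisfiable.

gpu = True, hot = True, valve = True, alarm = False, wind = True, cold = True, heat = False

  (1) {valve, cold, wind}: 3 true — at least one ✓
  (2) cold=T, wind=T — same ✓
  (3) alarm=F ⇒ heat: vacuous ✓
  (4) {hot, heat}: 1/2 true — not all ✓
  (5) valve=T, alarm=F — not both ✓
  (6) {gpu, hot, valve, cold}: all 4 true ✓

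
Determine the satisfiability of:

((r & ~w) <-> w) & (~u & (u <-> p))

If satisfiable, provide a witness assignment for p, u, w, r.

p = False, u = False, w = False, r = False

  (r & ~w) <-> w = True
    r & ~w = False
      ~w = True
  ~u & (u <-> p) = True
    ~u = True
    u <-> p = True
Both conjuncts True, so the formula holds.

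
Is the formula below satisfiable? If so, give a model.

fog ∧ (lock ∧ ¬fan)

fan = False; lock = True; fog = True

  lock ∧ ¬fan = True
    ¬fan = True
Both conjuncts True, so the formula holds.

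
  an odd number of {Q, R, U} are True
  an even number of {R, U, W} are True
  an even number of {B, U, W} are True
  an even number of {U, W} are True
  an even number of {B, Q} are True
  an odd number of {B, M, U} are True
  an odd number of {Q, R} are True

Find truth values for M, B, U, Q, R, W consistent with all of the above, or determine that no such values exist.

Unsatisfiable — no assignment works.

Adding constraints 2, 3, 5, 7 mod 2: every variable appears an even number of times on the left, so the left side is 0.
But the right sides sum to 1 (mod 2). 0 ≠ 1 — the system is inconsistent.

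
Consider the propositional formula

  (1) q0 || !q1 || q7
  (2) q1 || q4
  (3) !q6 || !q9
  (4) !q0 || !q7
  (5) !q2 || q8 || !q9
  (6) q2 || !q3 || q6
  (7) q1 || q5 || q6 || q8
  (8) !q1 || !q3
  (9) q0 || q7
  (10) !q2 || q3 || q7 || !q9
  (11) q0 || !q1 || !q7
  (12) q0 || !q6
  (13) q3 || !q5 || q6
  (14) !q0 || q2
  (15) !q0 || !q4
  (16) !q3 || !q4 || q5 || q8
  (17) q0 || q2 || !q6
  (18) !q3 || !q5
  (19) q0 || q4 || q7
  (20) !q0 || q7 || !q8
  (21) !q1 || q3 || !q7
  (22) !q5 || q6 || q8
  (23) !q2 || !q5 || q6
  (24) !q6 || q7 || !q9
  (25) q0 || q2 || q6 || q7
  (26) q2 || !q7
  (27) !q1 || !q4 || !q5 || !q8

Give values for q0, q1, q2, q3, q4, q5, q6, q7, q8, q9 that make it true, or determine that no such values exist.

q0=F; q1=F; q2=T; q3=T; q4=T; q5=F; q6=F; q7=T; q8=T; q9=F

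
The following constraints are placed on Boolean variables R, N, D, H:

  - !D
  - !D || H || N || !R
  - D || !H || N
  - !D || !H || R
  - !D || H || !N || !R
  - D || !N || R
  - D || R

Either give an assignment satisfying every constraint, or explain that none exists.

R=T; N=T; D=F; H=T

Unit clause (!D) forces D = False.
In (D || R) only R is left, so R = True.
Set N = True.
Set H = True.
Check each clause:
  (!D): !D holds.
  (!D || H || N || !R): !D holds.
  (D || !H || N): N holds.
  (!D || !H || R): !D holds.
  (!D || H || !N || !R): !D holds.
  (D || !N || R): R holds.
  (D || R): R holds.
All clauses satisfied.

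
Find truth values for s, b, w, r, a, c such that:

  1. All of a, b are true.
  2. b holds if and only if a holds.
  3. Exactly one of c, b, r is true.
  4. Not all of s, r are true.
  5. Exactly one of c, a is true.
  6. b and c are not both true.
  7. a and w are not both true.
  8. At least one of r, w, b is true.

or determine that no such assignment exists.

s: True; b: True; w: False; r: False; a: True; c: False

  (1) {a, b}: all 2 true ✓
  (2) b=T, a=T — same ✓
  (3) {c, b, r}: 1 true — exactly one ✓
  (4) {s, r}: 1/2 true — not all ✓
  (5) {c, a}: 1 true — exactly one ✓
  (6) b=T, c=F — not both ✓
  (7) a=T, w=F — not both ✓
  (8) {r, w, b}: 1 true — at least one ✓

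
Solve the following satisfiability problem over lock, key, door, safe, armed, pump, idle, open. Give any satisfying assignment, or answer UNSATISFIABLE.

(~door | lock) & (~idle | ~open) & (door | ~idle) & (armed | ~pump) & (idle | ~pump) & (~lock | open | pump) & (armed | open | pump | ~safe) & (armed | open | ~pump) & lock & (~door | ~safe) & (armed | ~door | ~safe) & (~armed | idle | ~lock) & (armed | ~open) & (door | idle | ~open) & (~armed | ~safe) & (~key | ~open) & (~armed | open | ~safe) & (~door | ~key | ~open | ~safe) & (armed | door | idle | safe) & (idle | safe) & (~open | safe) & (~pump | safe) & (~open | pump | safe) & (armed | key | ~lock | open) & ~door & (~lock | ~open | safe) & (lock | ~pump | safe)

Unsatisfiable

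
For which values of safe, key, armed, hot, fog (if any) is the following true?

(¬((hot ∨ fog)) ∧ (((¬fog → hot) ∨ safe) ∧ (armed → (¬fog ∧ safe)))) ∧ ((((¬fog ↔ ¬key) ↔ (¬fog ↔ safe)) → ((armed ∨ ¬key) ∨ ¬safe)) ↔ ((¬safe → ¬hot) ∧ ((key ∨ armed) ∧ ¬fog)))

safe = True, key = False, armed = True, hot = False, fog = False

  ¬((hot ∨ fog)) ∧ (((¬fog → hot) ∨ safe) ∧ (armed → (¬fog ∧ safe))) = True
    ¬((hot ∨ fog)) = True
      hot ∨ fog = False
    ((¬fog → hot) ∨ safe) ∧ (armed → (¬fog ∧ safe)) = True
      (¬fog → hot) ∨ safe = True
        ¬fog → hot = False
          ¬fog = True
      armed → (¬fog ∧ safe) = True
        ¬fog ∧ safe = True
          ¬fog = True
  (((¬fog ↔ ¬key) ↔ (¬fog ↔ safe)) → ((armed ∨ ¬key) ∨ ¬safe)) ↔ ((¬safe → ¬hot) ∧ ((key ∨ armed) ∧ ¬fog)) = True
    ((¬fog ↔ ¬key) ↔ (¬fog ↔ safe)) → ((armed ∨ ¬key) ∨ ¬safe) = True
      (¬fog ↔ ¬key) ↔ (¬fog ↔ safe) = True
        ¬fog ↔ ¬key = True
          ¬fog = True
          ¬key = True
        ¬fog ↔ safe = True
          ¬fog = True
      (armed ∨ ¬key) ∨ ¬safe = True
        armed ∨ ¬key = True
          ¬key = True
        ¬safe = False
    (¬safe → ¬hot) ∧ ((key ∨ armed) ∧ ¬fog) = True
      ¬safe → ¬hot = True
        ¬safe = False
        ¬hot = True
      (key ∨ armed) ∧ ¬fog = True
        key ∨ armed = True
        ¬fog = True
Both conjuncts True, so the formula holds.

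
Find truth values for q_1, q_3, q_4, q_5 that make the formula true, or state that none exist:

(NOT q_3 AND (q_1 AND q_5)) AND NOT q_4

q_1 = True, q_3 = False, q_4 = False, q_5 = True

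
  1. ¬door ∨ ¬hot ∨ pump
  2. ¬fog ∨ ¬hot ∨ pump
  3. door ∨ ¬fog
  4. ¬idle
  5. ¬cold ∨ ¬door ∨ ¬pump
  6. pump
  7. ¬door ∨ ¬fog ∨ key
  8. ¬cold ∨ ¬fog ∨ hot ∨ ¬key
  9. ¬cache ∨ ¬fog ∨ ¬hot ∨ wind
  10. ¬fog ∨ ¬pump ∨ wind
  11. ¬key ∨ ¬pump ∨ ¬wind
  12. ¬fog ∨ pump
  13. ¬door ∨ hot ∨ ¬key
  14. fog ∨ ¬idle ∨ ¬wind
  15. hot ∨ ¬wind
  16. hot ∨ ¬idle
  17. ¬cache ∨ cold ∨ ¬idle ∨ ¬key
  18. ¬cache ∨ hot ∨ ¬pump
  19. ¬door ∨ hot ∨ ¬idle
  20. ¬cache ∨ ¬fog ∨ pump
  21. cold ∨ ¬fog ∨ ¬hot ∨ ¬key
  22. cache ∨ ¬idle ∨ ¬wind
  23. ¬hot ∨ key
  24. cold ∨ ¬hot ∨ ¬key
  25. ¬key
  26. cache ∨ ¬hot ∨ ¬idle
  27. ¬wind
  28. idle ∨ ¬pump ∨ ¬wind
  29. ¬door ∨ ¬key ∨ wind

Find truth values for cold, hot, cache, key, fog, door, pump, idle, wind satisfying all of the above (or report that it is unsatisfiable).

cold = True; hot = False; cache = False; key = False; fog = False; door = False; pump = True; idle = False; wind = False

Unit clause (¬idle) forces idle = False.
Unit clause (pump) forces pump = True.
Unit clause (¬key) forces key = False.
Unit clause (¬wind) forces wind = False.
In (¬fog ∨ ¬pump ∨ wind) only ¬fog is left, so fog = False.
In (¬hot ∨ key) only ¬hot is left, so hot = False.
In (¬cache ∨ hot ∨ ¬pump) only ¬cache is left, so cache = False.
Set cold = True.
  then (¬cold ∨ ¬door ∨ ¬pump) forces door = False.
All clauses satisfied.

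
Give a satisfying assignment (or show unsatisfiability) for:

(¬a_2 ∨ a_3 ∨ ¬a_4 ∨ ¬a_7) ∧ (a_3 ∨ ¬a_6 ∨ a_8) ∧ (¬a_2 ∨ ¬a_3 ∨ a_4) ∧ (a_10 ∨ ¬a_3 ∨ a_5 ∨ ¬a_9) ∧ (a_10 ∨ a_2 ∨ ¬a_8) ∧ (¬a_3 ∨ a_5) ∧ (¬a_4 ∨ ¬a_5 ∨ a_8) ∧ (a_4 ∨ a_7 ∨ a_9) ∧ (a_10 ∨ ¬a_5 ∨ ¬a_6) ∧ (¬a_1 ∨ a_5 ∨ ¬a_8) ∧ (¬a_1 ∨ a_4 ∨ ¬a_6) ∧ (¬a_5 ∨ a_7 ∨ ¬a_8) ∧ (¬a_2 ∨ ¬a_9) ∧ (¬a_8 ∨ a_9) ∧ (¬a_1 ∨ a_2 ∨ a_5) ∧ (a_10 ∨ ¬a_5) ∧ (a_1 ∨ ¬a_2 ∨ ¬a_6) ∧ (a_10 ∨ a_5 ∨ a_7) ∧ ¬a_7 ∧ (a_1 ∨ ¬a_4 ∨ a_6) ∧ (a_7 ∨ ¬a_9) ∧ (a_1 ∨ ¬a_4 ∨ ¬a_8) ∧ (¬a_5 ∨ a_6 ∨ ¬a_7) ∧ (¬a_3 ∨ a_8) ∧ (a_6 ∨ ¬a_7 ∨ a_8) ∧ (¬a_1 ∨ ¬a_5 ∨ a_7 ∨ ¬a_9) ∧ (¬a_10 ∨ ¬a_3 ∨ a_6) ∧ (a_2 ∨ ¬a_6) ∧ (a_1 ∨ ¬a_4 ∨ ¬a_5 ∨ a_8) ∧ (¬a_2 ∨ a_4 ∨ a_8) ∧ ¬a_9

Unit clause (¬a_7) forces a_7 = False.
In (a_7 ∨ ¬a_9) only ¬a_9 is left, so a_9 = False.
In (a_4 ∨ a_7 ∨ a_9) only a_4 is left, so a_4 = True.
In (¬a_8 ∨ a_9) only ¬a_8 is left, so a_8 = False.
In (¬a_3 ∨ a_8) only ¬a_3 is left, so a_3 = False.
In (a_3 ∨ ¬a_6 ∨ a_8) only ¬a_6 is left, so a_6 = False.
In (¬a_4 ∨ ¬a_5 ∨ a_8) only ¬a_5 is left, so a_5 = False.
In (a_10 ∨ a_5 ∨ a_7) only a_10 is left, so a_10 = True.
In (a_1 ∨ ¬a_4 ∨ a_6) only a_1 is left, so a_1 = True.
In (¬a_1 ∨ a_2 ∨ a_5) only a_2 is left, so a_2 = True.
All clauses satisfied.

a_1=T, a_2=T, a_3=F, a_4=T, a_5=F, a_6=F, a_7=F, a_8=F, a_9=F, a_10=T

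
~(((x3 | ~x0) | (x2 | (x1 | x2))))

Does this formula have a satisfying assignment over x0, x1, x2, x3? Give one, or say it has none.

x0: True, x1: False, x2: False, x3: False

  ~(((x3 | ~x0) | (x2 | (x1 | x2)))) = True
    (x3 | ~x0) | (x2 | (x1 | x2)) = False
      x3 | ~x0 = False
        ~x0 = False
      x2 | (x1 | x2) = False
        x1 | x2 = False
The formula evaluates to True.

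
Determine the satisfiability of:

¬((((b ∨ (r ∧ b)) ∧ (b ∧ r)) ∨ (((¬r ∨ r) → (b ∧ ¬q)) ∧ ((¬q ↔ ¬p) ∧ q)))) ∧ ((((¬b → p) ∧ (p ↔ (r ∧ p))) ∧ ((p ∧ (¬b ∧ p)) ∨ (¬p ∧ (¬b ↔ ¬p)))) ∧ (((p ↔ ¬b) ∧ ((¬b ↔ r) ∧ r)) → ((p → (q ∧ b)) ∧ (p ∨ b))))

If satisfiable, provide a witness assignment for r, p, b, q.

Unsatisfiable — no assignment works.

Case p = True: the formula simplifies to ¬((((b ∨ (r ∧ b)) ∧ (b ∧ r)) ∨ (((¬r ∨ r) → (b ∧ ¬q)) ∧ (q ∧ q)))) ∧ ((r ∧ ¬b) ∧ ((¬b ∧ ((¬b ↔ r) ∧ r)) → (q ∧ b))).
  b = True: the conjunct ¬b is False.
  b = False: simplifies to ¬((¬((¬r ∨ r)) ∧ (q ∧ q))) ∧ (r ∧ ¬((r ∧ r))).
    r = True: the conjunct ¬((r ∧ r)) becomes ¬((True ∧ True)) = False.
    r = False: the conjunct r is False.
Case p = False: the formula simplifies to ¬((((b ∨ (r ∧ b)) ∧ (b ∧ r)) ∨ (((¬r ∨ r) → (b ∧ ¬q)) ∧ (¬q ∧ q)))) ∧ ((b ∧ ¬b) ∧ ((b ∧ ((¬b ↔ r) ∧ r)) → b)).
  b = True: the conjunct ¬b is False.
  b = False: the conjunct b is False.
Both cases fail — unsatisfiable.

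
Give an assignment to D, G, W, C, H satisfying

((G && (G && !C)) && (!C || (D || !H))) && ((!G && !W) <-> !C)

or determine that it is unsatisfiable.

Case C = True: the conjunct !C is False.
Case C = False: the formula simplifies to (G && G) && (!G && !W).
  G = True: the conjunct !G is False.
  G = False: the conjunct G is False.
Both cases fail — unsatisfiable.

Unsatisfiable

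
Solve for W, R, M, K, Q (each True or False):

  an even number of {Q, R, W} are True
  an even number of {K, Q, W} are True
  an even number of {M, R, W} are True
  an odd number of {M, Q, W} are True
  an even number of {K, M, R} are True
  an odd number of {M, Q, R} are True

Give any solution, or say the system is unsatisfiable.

W=T, R=T, M=F, K=T, Q=F

{Q, R, W}: 2 true → even ✓
{K, Q, W}: 2 true → even ✓
{M, R, W}: 2 true → even ✓
{M, Q, W}: 1 true → odd ✓
{K, M, R}: 2 true → even ✓
{M, Q, R}: 1 true → odd ✓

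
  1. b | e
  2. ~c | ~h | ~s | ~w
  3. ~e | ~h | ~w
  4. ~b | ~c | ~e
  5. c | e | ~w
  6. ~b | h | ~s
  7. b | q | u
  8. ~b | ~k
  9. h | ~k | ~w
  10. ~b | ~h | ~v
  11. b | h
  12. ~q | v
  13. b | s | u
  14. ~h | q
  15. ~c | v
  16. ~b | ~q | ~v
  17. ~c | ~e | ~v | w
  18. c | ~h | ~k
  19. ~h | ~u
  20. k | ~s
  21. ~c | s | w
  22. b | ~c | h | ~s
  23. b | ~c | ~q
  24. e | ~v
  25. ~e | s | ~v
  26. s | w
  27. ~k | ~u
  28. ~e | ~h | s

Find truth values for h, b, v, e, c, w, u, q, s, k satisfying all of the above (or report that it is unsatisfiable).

h = False, b = True, v = False, e = True, c = False, w = True, u = False, q = False, s = False, k = False

Set h = False.
  then (b | h) forces b = True.
  then (~b | h | ~s) forces s = False.
  then (~b | ~k) forces k = False.
  then (s | w) forces w = True.
Set v = False.
  then (~q | v) forces q = False.
  then (~c | v) forces c = False.
  then (c | e | ~w) forces e = True.
Set u = False.
All clauses satisfied.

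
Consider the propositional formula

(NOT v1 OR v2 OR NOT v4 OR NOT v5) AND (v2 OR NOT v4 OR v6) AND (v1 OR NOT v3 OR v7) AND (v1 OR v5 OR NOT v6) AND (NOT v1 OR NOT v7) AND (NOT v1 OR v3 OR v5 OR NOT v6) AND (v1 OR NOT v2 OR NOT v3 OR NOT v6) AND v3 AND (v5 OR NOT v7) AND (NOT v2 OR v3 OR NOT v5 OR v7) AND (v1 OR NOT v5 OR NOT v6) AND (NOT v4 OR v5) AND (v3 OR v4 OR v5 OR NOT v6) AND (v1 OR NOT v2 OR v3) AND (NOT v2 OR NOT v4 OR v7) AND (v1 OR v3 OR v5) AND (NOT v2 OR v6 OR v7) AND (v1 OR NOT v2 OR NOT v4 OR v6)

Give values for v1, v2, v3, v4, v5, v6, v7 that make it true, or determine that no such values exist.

Unit clause (v3) forces v3 = True.
Set v1 = True.
  then (NOT v1 OR NOT v7) forces v7 = False.
Set v2 = True.
  then (NOT v2 OR NOT v4 OR v7) forces v4 = False.
  then (NOT v2 OR v6 OR v7) forces v6 = True.
Set v5 = False.
All clauses satisfied.

v1=T; v2=T; v3=T; v4=F; v5=F; v6=T; v7=F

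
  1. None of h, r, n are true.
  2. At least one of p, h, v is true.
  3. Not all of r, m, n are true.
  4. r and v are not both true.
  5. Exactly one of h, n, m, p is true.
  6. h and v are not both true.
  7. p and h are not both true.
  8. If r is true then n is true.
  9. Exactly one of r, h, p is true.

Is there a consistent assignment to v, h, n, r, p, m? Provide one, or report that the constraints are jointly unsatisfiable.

v = False; h = False; n = False; r = False; p = True; m = False

  (1) {h, r, n}: 0 true — none ✓
  (2) {p, h, v}: 1 true — at least one ✓
  (3) {r, m, n}: 0/3 true — not all ✓
  (4) r=F, v=F — not both ✓
  (5) {h, n, m, p}: 1 true — exactly one ✓
  (6) h=F, v=F — not both ✓
  (7) p=T, h=F — not both ✓
  (8) r=F ⇒ n: vacuous ✓
  (9) {r, h, p}: 1 true — exactly one ✓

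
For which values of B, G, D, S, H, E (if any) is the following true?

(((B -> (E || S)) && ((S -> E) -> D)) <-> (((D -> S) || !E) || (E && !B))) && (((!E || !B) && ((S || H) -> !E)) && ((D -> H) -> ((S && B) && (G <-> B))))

B = True, G = True, D = False, S = True, H = False, E = False

  ((B -> (E || S)) && ((S -> E) -> D)) <-> (((D -> S) || !E) || (E && !B)) = True
    (B -> (E || S)) && ((S -> E) -> D) = True
      B -> (E || S) = True
        E || S = True
      (S -> E) -> D = True
        S -> E = False
    ((D -> S) || !E) || (E && !B) = True
      (D -> S) || !E = True
        D -> S = True
        !E = True
      E && !B = False
        !B = False
  ((!E || !B) && ((S || H) -> !E)) && ((D -> H) -> ((S && B) && (G <-> B))) = True
    (!E || !B) && ((S || H) -> !E) = True
      !E || !B = True
        !E = True
        !B = False
      (S || H) -> !E = True
        S || H = True
        !E = True
    (D -> H) -> ((S && B) && (G <-> B)) = True
      D -> H = True
      (S && B) && (G <-> B) = True
        S && B = True
        G <-> B = True
Both conjuncts True, so the formula holds.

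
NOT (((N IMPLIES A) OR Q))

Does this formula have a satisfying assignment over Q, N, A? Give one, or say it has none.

Q = False; N = True; A = False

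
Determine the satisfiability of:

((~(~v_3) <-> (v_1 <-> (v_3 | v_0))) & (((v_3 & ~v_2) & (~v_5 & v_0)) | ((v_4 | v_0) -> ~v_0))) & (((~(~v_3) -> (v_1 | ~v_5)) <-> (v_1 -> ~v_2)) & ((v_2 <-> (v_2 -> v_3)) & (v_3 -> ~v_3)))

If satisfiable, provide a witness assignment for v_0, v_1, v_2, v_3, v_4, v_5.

Case v_3 = True: the conjunct v_3 -> ~v_3 becomes True -> ~True = False.
Case v_3 = False: the formula simplifies to (~((v_1 <-> v_0)) & ((v_4 | v_0) -> ~v_0)) & ((v_1 -> ~v_2) & (v_2 <-> ~v_2)).
  v_2 = True: the conjunct v_2 <-> ~v_2 becomes True <-> ~True = False.
  v_2 = False: the conjunct v_2 <-> ~v_2 becomes False <-> ~False = False.
Both cases fail — unsatisfiable.

Unsatisfiable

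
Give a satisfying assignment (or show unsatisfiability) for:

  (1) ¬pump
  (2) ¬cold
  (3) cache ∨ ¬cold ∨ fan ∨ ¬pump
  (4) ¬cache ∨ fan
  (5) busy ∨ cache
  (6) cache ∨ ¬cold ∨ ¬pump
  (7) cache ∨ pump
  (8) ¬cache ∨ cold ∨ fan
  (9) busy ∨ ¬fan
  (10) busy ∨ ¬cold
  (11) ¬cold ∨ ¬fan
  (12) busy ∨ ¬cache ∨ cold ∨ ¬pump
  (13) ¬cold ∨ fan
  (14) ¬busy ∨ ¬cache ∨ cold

Case pump = True:
  Clause (¬pump) is falsified — contradiction.
Case pump = False:
  (¬cold) forces cold = False.
  (cache ∨ pump) forces cache = True.
  (¬cache ∨ fan) forces fan = True.
  (busy ∨ ¬fan) forces busy = True.
  Clause (¬busy ∨ ¬cache ∨ cold) is falsified — contradiction.
Both cases fail, so the formula is unsatisfiable.

Unsatisfiable — no assignment works.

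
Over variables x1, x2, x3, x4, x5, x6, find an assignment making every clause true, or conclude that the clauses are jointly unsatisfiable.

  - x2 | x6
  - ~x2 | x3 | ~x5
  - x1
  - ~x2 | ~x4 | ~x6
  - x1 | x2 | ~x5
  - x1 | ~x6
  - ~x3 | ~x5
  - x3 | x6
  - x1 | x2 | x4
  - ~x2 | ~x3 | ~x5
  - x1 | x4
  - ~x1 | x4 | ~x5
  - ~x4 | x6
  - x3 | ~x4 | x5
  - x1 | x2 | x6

x1=T; x2=T; x3=F; x4=F; x5=F; x6=T

Unit clause (x1) forces x1 = True.
Set x2 = True.
Set x3 = False.
  then (~x2 | x3 | ~x5) forces x5 = False.
  then (x3 | x6) forces x6 = True.
  then (x3 | ~x4 | x5) forces x4 = False.
All clauses satisfied.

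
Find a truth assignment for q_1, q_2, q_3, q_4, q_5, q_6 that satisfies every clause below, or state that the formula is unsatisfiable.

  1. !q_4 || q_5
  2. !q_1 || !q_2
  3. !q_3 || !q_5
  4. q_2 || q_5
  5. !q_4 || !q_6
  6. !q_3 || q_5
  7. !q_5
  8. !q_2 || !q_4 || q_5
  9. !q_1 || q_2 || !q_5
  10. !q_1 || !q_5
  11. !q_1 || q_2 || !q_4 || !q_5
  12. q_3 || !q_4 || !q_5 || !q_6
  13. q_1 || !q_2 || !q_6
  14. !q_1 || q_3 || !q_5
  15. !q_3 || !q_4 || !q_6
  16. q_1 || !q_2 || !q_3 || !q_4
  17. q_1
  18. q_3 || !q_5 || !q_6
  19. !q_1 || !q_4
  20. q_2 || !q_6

The formula is unsatisfiable.

Case q_1 = True:
  (!q_1 || !q_2) forces q_2 = False.
  (q_2 || q_5) forces q_5 = True.
  Clause (!q_5) is falsified — contradiction.
Case q_1 = False:
  Clause (q_1) is falsified — contradiction.
Both cases fail, so the formula is unsatisfiable.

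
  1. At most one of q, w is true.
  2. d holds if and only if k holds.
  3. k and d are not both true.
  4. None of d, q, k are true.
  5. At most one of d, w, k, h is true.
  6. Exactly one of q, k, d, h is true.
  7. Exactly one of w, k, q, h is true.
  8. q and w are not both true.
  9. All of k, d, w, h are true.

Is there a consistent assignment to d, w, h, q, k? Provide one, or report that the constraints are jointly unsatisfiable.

The formula is unsatisfiable.

Case d = True:
  Constraint (4) is violated (d=T) — contradiction.
Case d = False:
  Constraint (9) is violated (d=F) — contradiction.
Both cases fail — unsatisfiable.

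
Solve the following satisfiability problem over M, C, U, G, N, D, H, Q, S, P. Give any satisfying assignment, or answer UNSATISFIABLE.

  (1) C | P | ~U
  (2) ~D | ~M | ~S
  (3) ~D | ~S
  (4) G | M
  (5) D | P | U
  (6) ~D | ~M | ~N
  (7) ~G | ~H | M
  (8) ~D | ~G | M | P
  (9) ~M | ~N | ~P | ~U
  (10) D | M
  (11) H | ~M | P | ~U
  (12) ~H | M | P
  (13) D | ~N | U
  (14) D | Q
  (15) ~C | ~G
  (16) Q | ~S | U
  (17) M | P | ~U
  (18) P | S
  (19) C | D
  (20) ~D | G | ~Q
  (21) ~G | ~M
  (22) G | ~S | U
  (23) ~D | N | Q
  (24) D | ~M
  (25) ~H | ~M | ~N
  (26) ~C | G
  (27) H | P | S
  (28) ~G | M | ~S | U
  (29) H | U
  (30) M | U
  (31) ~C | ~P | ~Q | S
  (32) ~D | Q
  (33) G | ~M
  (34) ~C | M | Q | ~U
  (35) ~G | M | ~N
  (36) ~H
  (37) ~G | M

Unsatisfiable

Case M = True:
  (~G | ~M) forces G = False.
  Clause (G | ~M) is falsified — contradiction.
Case M = False:
  (G | M) forces G = True.
  Clause (~G | M) is falsified — contradiction.
Both cases fail, so the formula is unsatisfiable.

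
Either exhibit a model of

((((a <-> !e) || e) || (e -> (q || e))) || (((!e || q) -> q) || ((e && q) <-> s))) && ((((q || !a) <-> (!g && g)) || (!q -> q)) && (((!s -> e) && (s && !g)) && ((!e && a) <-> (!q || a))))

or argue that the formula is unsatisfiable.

s = True, a = True, q = True, g = False, e = False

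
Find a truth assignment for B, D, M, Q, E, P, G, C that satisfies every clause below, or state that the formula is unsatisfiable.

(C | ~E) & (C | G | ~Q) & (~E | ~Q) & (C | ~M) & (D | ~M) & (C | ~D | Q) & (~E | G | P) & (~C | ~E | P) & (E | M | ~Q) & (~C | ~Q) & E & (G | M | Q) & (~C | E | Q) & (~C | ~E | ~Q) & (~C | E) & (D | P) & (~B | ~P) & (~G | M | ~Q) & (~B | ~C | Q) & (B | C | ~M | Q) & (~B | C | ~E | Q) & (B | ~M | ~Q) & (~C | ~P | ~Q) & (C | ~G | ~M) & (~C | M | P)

B = False; D = False; M = False; Q = False; E = True; P = True; G = True; C = True

Unit clause (E) forces E = True.
In (C | ~E) only C is left, so C = True.
In (~E | ~Q) only ~Q is left, so Q = False.
In (~C | ~E | P) only P is left, so P = True.
In (~B | ~P) only ~B is left, so B = False.
Set D = False.
  then (D | ~M) forces M = False.
  then (G | M | Q) forces G = True.
All clauses satisfied.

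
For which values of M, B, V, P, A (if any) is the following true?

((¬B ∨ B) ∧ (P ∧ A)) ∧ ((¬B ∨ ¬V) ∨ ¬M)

M = False; B = True; V = True; P = True; A = True

  (¬B ∨ B) ∧ (P ∧ A) = True
    ¬B ∨ B = True
      ¬B = False
    P ∧ A = True
  (¬B ∨ ¬V) ∨ ¬M = True
    ¬B ∨ ¬V = False
      ¬B = False
      ¬V = False
    ¬M = True
Both conjuncts True, so the formula holds.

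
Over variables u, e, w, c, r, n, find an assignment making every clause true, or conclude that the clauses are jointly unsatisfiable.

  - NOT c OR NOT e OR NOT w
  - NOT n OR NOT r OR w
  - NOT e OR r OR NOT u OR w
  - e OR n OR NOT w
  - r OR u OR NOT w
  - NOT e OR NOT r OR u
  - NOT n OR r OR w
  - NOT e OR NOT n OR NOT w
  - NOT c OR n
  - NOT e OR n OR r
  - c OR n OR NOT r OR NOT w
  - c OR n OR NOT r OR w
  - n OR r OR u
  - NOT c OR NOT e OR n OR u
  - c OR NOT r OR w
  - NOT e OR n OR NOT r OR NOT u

u: True; e: False; w: True; c: False; r: True; n: True

Set u = True.
Set e = False.
Set w = True.
  then (e OR n OR NOT w) forces n = True.
Set c = False.
Set r = True.
All clauses satisfied.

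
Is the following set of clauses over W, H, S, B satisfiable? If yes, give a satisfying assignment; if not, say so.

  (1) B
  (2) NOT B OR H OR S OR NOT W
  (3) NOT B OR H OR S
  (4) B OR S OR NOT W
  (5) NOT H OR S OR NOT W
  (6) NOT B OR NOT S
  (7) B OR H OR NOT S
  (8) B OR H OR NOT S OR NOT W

W = False, H = True, S = False, B = True

Unit clause (B) forces B = True.
In (NOT B OR NOT S) only NOT S is left, so S = False.
In (NOT B OR H OR S) only H is left, so H = True.
In (NOT H OR S OR NOT W) only NOT W is left, so W = False.
Check each clause:
  (B): B holds.
  (NOT B OR H OR S OR NOT W): H holds.
  (NOT B OR H OR S): H holds.
  (B OR S OR NOT W): B holds.
  (NOT H OR S OR NOT W): NOT W holds.
  (NOT B OR NOT S): NOT S holds.
  (B OR H OR NOT S): B holds.
  (B OR H OR NOT S OR NOT W): B holds.
All clauses satisfied.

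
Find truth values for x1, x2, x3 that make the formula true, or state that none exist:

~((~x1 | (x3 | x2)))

x1 = True, x2 = False, x3 = False

  ~((~x1 | (x3 | x2))) = True
    ~x1 | (x3 | x2) = False
      ~x1 = False
      x3 | x2 = False
The formula evaluates to True.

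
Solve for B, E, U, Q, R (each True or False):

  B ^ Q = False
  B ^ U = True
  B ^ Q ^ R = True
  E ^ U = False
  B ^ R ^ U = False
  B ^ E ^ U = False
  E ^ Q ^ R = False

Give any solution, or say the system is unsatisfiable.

B=F; E=T; U=T; Q=F; R=T

B ^ Q = F ^ F = False ✓
B ^ U = F ^ T = True ✓
B ^ Q ^ R = F ^ F ^ T = True ✓
E ^ U = T ^ T = False ✓
B ^ R ^ U = F ^ T ^ T = False ✓
B ^ E ^ U = F ^ T ^ T = False ✓
E ^ Q ^ R = T ^ F ^ T = False ✓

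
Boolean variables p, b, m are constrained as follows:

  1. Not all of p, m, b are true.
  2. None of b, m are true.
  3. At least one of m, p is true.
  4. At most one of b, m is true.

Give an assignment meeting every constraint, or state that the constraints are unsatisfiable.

p = True; b = False; m = False

  (1) {p, m, b}: 1/3 true — not all ✓
  (2) {b, m}: 0 true — none ✓
  (3) {m, p}: 1 true — at least one ✓
  (4) {b, m}: 0 true — at most one ✓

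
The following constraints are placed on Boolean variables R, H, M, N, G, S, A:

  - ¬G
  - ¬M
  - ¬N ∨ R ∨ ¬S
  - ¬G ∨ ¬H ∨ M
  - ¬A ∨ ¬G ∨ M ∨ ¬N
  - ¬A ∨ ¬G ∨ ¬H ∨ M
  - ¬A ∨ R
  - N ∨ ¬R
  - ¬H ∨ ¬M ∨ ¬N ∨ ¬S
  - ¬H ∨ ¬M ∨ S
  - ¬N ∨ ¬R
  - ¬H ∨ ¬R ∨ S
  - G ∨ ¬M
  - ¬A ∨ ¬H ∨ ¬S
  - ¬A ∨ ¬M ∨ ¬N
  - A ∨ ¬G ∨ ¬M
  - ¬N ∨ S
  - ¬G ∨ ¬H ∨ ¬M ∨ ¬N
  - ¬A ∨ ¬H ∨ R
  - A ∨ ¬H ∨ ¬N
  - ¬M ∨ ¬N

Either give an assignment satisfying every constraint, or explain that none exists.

R = False, H = False, M = False, N = False, G = False, S = True, A = False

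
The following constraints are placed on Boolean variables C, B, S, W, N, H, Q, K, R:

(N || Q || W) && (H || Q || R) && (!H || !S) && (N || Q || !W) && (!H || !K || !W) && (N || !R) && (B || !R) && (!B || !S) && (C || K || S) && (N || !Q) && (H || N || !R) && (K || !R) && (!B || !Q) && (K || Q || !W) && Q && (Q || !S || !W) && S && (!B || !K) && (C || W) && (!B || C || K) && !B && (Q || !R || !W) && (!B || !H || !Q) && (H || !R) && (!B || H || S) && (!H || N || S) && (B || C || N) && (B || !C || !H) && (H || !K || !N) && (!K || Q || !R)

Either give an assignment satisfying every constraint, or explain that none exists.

Unit clause (Q) forces Q = True.
Unit clause (S) forces S = True.
Unit clause (!B) forces B = False.
In (!H || !S) only !H is left, so H = False.
In (B || !R) only !R is left, so R = False.
In (N || !Q) only N is left, so N = True.
In (H || !K || !N) only !K is left, so K = False.
Set C = False.
  then (C || W) forces W = True.
All clauses satisfied.

C = False, B = False, S = True, W = True, N = True, H = False, Q = True, K = False, R = False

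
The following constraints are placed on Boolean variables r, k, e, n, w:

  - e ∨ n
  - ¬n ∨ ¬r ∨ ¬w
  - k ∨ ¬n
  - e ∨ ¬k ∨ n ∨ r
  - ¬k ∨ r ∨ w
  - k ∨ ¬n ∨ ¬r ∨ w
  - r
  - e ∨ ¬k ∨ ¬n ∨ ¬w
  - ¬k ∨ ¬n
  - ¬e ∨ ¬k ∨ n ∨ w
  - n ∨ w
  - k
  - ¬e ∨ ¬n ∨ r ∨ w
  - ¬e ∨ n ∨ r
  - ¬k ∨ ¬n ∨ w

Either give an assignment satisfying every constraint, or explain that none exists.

Unit clause (r) forces r = True.
Unit clause (k) forces k = True.
In (¬k ∨ ¬n) only ¬n is left, so n = False.
In (n ∨ w) only w is left, so w = True.
In (e ∨ n) only e is left, so e = True.
All clauses satisfied.

r = True, k = True, e = True, n = False, w = True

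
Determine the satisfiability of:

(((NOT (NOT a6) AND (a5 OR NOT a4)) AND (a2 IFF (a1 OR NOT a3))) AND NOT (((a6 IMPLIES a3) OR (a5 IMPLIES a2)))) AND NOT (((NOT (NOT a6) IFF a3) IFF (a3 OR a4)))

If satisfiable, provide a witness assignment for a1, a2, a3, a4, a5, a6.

UNSATISFIABLE

Case a3 = True: the conjunct NOT (((a6 IMPLIES a3) OR (a5 IMPLIES a2))) becomes NOT ((True OR (a5 IMPLIES a2))) = False.
Case a3 = False: the formula simplifies to (((NOT (NOT a6) AND (a5 OR NOT a4)) AND a2) AND NOT ((NOT a6 OR (a5 IMPLIES a2)))) AND NOT ((NOT a6 IFF a4)).
  a2 = True: the conjunct NOT ((NOT a6 OR (a5 IMPLIES a2))) becomes NOT ((NOT a6 OR True)) = False.
  a2 = False: the conjunct a2 is False.
Both cases fail — unsatisfiable.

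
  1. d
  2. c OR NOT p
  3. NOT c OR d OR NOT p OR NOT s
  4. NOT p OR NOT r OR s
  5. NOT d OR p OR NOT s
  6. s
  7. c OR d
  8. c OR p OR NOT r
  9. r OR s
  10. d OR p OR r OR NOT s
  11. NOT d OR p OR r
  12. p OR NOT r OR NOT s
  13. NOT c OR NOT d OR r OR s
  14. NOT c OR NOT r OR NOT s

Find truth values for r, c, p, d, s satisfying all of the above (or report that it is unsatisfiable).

Unit clause (d) forces d = True.
Unit clause (s) forces s = True.
In (NOT d OR p OR NOT s) only p is left, so p = True.
In (c OR NOT p) only c is left, so c = True.
In (NOT c OR NOT r OR NOT s) only NOT r is left, so r = False.
All clauses satisfied.

r = False; c = True; p = True; d = True; s = True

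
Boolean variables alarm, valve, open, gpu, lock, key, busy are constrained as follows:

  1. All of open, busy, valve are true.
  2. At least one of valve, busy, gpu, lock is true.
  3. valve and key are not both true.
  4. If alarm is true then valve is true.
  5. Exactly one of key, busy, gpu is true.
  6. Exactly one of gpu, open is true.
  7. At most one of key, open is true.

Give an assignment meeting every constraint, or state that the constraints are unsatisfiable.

alarm=F, valve=T, open=T, gpu=F, lock=F, key=F, busy=T

  (1) {open, busy, valve}: all 3 true ✓
  (2) {valve, busy, gpu, lock}: 2 true — at least one ✓
  (3) valve=T, key=F — not both ✓
  (4) alarm=F ⇒ valve: vacuous ✓
  (5) {key, busy, gpu}: 1 true — exactly one ✓
  (6) {gpu, open}: 1 true — exactly one ✓
  (7) {key, open}: 1 true — at most one ✓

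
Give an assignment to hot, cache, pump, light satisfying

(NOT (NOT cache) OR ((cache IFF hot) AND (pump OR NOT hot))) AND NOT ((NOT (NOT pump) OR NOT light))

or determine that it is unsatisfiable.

hot = False; cache = False; pump = False; light = True

  NOT (NOT cache) OR ((cache IFF hot) AND (pump OR NOT hot)) = True
    NOT (NOT cache) = False
      NOT cache = True
    (cache IFF hot) AND (pump OR NOT hot) = True
      cache IFF hot = True
      pump OR NOT hot = True
        NOT hot = True
  NOT ((NOT (NOT pump) OR NOT light)) = True
    NOT (NOT pump) OR NOT light = False
      NOT (NOT pump) = False
        NOT pump = True
      NOT light = False
Both conjuncts True, so the formula holds.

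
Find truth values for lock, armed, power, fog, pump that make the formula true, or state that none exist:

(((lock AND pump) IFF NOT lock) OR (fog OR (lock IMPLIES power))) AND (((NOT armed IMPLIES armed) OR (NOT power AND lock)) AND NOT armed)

lock = True, armed = False, power = False, fog = False, pump = False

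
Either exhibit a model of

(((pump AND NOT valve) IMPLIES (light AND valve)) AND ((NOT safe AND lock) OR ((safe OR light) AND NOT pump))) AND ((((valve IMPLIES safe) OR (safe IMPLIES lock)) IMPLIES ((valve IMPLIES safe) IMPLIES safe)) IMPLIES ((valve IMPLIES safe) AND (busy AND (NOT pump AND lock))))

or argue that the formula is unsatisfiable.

busy = True; light = True; pump = False; lock = True; safe = True; valve = True

  ((pump AND NOT valve) IMPLIES (light AND valve)) AND ((NOT safe AND lock) OR ((safe OR light) AND NOT pump)) = True
    (pump AND NOT valve) IMPLIES (light AND valve) = True
      pump AND NOT valve = False
        NOT valve = False
      light AND valve = True
    (NOT safe AND lock) OR ((safe OR light) AND NOT pump) = True
      NOT safe AND lock = False
        NOT safe = False
      (safe OR light) AND NOT pump = True
        safe OR light = True
        NOT pump = True
  (((valve IMPLIES safe) OR (safe IMPLIES lock)) IMPLIES ((valve IMPLIES safe) IMPLIES safe)) IMPLIES ((valve IMPLIES safe) AND (busy AND (NOT pump AND lock))) = True
    ((valve IMPLIES safe) OR (safe IMPLIES lock)) IMPLIES ((valve IMPLIES safe) IMPLIES safe) = True
      (valve IMPLIES safe) OR (safe IMPLIES lock) = True
        valve IMPLIES safe = True
        safe IMPLIES lock = True
      (valve IMPLIES safe) IMPLIES safe = True
        valve IMPLIES safe = True
    (valve IMPLIES safe) AND (busy AND (NOT pump AND lock)) = True
      valve IMPLIES safe = True
      busy AND (NOT pump AND lock) = True
        NOT pump AND lock = True
          NOT pump = True
Both conjuncts True, so the formula holds.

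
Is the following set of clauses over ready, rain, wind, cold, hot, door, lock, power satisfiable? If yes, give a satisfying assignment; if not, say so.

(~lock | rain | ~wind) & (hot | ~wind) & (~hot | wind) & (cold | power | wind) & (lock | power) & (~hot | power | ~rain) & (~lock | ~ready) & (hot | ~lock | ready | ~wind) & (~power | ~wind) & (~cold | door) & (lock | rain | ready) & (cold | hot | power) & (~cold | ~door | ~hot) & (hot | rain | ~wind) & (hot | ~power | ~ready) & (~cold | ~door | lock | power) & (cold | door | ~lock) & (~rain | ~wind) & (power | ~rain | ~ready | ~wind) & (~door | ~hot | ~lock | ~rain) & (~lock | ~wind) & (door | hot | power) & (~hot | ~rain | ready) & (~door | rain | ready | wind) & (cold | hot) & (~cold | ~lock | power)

ready = False, rain = True, wind = False, cold = True, hot = False, door = True, lock = True, power = True

Set ready = False.
Set rain = True.
  then (~rain | ~wind) forces wind = False.
  then (~hot | ~rain | ready) forces hot = False.
  then (cold | hot) forces cold = True.
  then (~cold | door) forces door = True.
Set lock = True.
  then (~cold | ~lock | power) forces power = True.
All clauses satisfied.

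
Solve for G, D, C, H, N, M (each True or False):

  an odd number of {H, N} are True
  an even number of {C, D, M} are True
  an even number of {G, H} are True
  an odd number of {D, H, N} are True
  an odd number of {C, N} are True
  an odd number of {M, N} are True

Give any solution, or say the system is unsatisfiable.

G = True, D = False, C = True, H = True, N = False, M = True

{H, N}: 1 true → odd ✓
{C, D, M}: 2 true → even ✓
{G, H}: 2 true → even ✓
{D, H, N}: 1 true → odd ✓
{C, N}: 1 true → odd ✓
{M, N}: 1 true → odd ✓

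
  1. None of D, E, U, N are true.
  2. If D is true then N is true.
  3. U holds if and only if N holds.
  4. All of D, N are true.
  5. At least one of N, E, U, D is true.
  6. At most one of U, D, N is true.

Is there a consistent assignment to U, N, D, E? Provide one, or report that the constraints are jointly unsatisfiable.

Unsatisfiable

Case N = True:
  Constraint (1) is violated (N=T) — contradiction.
Case N = False:
  Constraint (4) is violated (N=F) — contradiction.
Both cases fail — unsatisfiable.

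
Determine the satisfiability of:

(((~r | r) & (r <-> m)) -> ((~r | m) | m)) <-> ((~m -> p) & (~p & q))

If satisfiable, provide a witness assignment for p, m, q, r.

p=F, m=T, q=T, r=F

  (((~r | r) & (r <-> m)) -> ((~r | m) | m)) <-> ((~m -> p) & (~p & q)) = True
    ((~r | r) & (r <-> m)) -> ((~r | m) | m) = True
      (~r | r) & (r <-> m) = False
        ~r | r = True
          ~r = True
        r <-> m = False
      (~r | m) | m = True
        ~r | m = True
          ~r = True
    (~m -> p) & (~p & q) = True
      ~m -> p = True
        ~m = False
      ~p & q = True
        ~p = True
The formula evaluates to True.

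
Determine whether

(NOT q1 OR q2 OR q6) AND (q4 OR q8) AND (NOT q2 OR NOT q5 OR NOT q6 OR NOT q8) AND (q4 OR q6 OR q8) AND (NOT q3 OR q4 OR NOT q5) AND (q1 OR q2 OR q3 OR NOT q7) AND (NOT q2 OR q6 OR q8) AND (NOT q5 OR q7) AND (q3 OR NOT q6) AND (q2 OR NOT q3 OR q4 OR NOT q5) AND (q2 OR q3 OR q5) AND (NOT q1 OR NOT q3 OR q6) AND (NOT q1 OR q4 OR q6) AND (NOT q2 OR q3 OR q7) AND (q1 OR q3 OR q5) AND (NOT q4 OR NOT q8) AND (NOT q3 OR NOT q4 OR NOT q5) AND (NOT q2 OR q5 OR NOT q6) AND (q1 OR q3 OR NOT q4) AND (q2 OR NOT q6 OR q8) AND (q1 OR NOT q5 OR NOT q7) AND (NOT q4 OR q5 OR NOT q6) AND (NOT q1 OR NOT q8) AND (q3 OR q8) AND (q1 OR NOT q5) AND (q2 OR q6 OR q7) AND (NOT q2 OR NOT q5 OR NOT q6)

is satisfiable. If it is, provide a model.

Set q1 = False.
  then (q1 OR NOT q5) forces q5 = False.
  then (q1 OR q3 OR q5) forces q3 = True.
Set q2 = False.
Set q4 = True.
  then (NOT q4 OR NOT q8) forces q8 = False.
  then (q2 OR NOT q6 OR q8) forces q6 = False.
  then (q2 OR q6 OR q7) forces q7 = True.
All clauses satisfied.

q1 = False, q2 = False, q3 = True, q4 = True, q5 = False, q6 = False, q7 = True, q8 = False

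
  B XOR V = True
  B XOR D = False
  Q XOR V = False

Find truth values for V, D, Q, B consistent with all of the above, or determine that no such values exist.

V: True, D: False, Q: True, B: False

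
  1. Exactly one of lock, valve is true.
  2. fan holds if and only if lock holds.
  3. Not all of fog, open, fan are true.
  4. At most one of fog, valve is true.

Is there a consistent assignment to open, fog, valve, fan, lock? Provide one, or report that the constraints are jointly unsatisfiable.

open: False; fog: False; valve: True; fan: False; lock: False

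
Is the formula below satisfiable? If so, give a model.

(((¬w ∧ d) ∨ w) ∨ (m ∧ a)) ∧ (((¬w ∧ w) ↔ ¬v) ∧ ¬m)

a = False, m = False, v = True, d = False, w = True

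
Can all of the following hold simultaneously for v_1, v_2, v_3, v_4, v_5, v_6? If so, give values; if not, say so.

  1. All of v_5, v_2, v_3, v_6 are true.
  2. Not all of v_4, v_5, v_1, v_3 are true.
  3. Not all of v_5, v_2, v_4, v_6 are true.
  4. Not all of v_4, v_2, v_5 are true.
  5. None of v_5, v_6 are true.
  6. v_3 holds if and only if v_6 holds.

The formula is unsatisfiable.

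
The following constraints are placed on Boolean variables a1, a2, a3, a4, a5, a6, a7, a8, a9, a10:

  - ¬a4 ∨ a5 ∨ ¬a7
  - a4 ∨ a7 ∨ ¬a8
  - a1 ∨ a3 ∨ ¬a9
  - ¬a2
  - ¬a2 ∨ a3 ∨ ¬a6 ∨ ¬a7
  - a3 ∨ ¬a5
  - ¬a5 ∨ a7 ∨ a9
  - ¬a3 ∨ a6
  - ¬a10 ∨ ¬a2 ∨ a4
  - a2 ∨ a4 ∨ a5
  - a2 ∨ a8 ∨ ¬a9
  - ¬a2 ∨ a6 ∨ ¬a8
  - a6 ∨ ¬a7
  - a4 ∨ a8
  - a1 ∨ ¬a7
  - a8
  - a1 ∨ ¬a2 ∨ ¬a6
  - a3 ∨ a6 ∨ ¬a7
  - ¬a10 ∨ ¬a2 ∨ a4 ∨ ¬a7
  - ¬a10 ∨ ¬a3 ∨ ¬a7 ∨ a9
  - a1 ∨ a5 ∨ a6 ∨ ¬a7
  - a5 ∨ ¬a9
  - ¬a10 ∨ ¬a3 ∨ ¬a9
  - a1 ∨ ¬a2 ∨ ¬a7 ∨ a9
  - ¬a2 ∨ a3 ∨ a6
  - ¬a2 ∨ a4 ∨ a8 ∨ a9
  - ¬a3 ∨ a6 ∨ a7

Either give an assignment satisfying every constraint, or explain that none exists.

a1 = False, a2 = False, a3 = False, a4 = True, a5 = False, a6 = False, a7 = False, a8 = True, a9 = False, a10 = False

Unit clause (¬a2) forces a2 = False.
Unit clause (a8) forces a8 = True.
Set a1 = False.
  then (a1 ∨ ¬a7) forces a7 = False.
  then (a4 ∨ a7 ∨ ¬a8) forces a4 = True.
Set a3 = False.
  then (a1 ∨ a3 ∨ ¬a9) forces a9 = False.
  then (a3 ∨ ¬a5) forces a5 = False.
Set a6 = False.
Set a10 = False.
All clauses satisfied.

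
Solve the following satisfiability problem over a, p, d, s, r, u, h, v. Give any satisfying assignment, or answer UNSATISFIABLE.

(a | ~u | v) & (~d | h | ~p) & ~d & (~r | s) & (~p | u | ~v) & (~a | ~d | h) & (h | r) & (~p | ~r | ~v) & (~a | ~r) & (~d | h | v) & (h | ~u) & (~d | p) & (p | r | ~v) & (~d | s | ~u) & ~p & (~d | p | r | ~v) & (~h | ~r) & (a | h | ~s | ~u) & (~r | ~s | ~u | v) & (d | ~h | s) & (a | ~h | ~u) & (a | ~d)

Unit clause (~d) forces d = False.
Unit clause (~p) forces p = False.
Set a = False.
Try s = False:
  (~r | s) forces r = False.
  (h | r) forces h = True.
  clause (d | ~h | s) is falsified — backtrack.
So s = True.
Set r = True.
  then (~h | ~r) forces h = False.
  then (a | h | ~s | ~u) forces u = False.
Set v = True.
All clauses satisfied.

a = False; p = False; d = False; s = True; r = True; u = False; h = False; v = True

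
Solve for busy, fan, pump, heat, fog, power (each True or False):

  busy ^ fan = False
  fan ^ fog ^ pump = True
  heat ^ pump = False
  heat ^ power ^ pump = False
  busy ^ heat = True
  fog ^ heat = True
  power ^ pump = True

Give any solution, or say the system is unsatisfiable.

busy = False, fan = False, pump = True, heat = True, fog = False, power = False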